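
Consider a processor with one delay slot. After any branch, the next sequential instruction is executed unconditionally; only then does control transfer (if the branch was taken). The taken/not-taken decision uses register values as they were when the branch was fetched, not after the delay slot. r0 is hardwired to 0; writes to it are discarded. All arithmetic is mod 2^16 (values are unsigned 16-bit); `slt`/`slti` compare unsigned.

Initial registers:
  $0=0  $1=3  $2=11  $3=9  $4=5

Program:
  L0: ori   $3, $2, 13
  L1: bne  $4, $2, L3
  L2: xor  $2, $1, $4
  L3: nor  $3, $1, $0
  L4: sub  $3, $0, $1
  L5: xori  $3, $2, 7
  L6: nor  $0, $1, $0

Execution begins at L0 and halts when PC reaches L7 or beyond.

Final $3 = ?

PC=0  ori   $3, $2, 13       | $0=0 $1=3 $2=11 $3=15 $4=5
PC=1  bne  $4, $2, L3        | $0=0 $1=3 $2=11 $3=15 $4=5  [TAKEN]
PC=2  xor  $2, $1, $4        | $0=0 $1=3 $2=6 $3=15 $4=5
PC=3  nor  $3, $1, $0        | $0=0 $1=3 $2=6 $3=65532 $4=5
PC=4  sub  $3, $0, $1        | $0=0 $1=3 $2=6 $3=65533 $4=5
PC=5  xori  $3, $2, 7        | $0=0 $1=3 $2=6 $3=1 $4=5
PC=6  nor  $0, $1, $0        | $0=0 $1=3 $2=6 $3=1 $4=5

1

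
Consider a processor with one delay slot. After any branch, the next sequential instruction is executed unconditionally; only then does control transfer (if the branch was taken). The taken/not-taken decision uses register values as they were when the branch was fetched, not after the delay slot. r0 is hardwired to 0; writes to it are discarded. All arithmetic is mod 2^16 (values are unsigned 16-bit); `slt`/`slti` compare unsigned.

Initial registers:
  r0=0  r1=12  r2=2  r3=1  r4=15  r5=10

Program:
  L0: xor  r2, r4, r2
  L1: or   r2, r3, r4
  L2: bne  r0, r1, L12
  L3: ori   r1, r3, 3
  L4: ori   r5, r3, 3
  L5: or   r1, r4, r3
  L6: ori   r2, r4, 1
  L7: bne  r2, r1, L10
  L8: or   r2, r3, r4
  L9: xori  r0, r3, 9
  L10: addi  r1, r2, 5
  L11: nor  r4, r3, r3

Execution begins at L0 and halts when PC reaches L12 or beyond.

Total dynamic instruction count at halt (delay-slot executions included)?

4

  step pc=0: xor  r2, r4, r2  regs=(0,12,13,1,15,10)
  step pc=1: or   r2, r3, r4  regs=(0,12,15,1,15,10)
  step pc=2: bne  r0, r1, L12  cond=T  regs=(0,12,15,1,15,10)
  step pc=3: ori   r1, r3, 3  regs=(0,3,15,1,15,10)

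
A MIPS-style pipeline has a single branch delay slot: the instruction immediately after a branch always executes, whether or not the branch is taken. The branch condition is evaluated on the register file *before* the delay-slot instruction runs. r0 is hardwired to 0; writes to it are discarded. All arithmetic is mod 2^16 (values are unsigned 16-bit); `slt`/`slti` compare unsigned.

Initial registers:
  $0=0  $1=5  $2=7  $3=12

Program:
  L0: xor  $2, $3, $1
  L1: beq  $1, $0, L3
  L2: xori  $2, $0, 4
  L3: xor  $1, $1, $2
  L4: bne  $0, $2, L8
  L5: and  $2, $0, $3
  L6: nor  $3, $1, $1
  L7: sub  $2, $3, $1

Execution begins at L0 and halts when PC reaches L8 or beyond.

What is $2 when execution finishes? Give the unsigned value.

PC=0  xor  $2, $3, $1        | $0=0 $1=5 $2=9 $3=12
PC=1  beq  $1, $0, L3        | $0=0 $1=5 $2=9 $3=12  [not taken]
PC=2  xori  $2, $0, 4        | $0=0 $1=5 $2=4 $3=12
PC=3  xor  $1, $1, $2        | $0=0 $1=1 $2=4 $3=12
PC=4  bne  $0, $2, L8        | $0=0 $1=1 $2=4 $3=12  [TAKEN]
PC=5  and  $2, $0, $3        | $0=0 $1=1 $2=0 $3=12

0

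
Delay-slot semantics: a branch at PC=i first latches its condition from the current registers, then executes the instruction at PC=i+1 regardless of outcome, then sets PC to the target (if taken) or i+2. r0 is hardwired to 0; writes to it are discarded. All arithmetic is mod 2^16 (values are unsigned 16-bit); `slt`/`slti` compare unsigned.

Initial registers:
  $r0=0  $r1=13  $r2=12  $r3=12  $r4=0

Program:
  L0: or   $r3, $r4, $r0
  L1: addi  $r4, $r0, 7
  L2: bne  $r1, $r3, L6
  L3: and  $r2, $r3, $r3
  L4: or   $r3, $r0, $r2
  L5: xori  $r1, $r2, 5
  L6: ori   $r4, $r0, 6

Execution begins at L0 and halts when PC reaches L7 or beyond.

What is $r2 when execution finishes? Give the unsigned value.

[0] or   $r3, $r4, $r0  →  {$r0:0, $r1:13, $r2:12, $r3:0, $r4:0}
[1] addi  $r4, $r0, 7  →  {$r0:0, $r1:13, $r2:12, $r3:0, $r4:7}
[2] bne  $r1, $r3, L6  →  {$r0:0, $r1:13, $r2:12, $r3:0, $r4:7}  ⟨branch taken⟩
[3] and  $r2, $r3, $r3  →  {$r0:0, $r1:13, $r2:0, $r3:0, $r4:7}
[6] ori   $r4, $r0, 6  →  {$r0:0, $r1:13, $r2:0, $r3:0, $r4:6}

0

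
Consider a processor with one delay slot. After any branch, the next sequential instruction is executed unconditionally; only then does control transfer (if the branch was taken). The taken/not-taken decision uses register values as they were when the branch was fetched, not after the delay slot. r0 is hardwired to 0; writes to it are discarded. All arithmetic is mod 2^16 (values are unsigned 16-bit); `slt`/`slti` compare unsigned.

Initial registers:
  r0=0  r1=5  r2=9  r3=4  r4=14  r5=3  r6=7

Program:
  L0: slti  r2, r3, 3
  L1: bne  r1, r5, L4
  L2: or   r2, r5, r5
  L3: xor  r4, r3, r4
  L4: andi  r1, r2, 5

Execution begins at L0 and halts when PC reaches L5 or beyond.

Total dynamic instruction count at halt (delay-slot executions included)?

  step pc=0: slti  r2, r3, 3  regs=(0,5,0,4,14,3,7)
  step pc=1: bne  r1, r5, L4  cond=T  regs=(0,5,0,4,14,3,7)
  step pc=2: or   r2, r5, r5  regs=(0,5,3,4,14,3,7)
  step pc=4: andi  r1, r2, 5  regs=(0,1,3,4,14,3,7)

4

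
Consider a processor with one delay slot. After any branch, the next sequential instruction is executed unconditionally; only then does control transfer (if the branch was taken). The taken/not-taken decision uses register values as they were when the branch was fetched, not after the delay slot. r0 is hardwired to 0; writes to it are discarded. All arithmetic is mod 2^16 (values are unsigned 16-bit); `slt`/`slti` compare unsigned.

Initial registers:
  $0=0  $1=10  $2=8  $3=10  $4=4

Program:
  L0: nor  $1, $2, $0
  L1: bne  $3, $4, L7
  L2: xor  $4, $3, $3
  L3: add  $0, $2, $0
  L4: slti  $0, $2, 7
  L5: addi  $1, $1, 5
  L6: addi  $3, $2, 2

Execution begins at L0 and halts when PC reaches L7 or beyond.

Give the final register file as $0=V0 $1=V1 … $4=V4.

$0=0 $1=65527 $2=8 $3=10 $4=0

  step pc=0: nor  $1, $2, $0  regs=(0,65527,8,10,4)
  step pc=1: bne  $3, $4, L7  cond=T  regs=(0,65527,8,10,4)
  step pc=2: xor  $4, $3, $3  regs=(0,65527,8,10,0)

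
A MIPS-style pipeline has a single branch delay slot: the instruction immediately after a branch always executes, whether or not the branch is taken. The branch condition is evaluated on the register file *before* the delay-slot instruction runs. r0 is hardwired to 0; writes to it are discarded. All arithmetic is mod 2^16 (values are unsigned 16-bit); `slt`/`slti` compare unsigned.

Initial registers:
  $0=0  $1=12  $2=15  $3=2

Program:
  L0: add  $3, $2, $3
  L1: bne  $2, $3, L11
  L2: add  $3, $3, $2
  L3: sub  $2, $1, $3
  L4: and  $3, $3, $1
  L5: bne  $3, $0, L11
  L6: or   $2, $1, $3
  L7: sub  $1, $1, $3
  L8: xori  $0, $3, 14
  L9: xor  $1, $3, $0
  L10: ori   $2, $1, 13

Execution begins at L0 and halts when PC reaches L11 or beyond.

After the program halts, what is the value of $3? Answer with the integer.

  step pc=0: add  $3, $2, $3  regs=(0,12,15,17)
  step pc=1: bne  $2, $3, L11  cond=T  regs=(0,12,15,17)
  step pc=2: add  $3, $3, $2  regs=(0,12,15,32)

32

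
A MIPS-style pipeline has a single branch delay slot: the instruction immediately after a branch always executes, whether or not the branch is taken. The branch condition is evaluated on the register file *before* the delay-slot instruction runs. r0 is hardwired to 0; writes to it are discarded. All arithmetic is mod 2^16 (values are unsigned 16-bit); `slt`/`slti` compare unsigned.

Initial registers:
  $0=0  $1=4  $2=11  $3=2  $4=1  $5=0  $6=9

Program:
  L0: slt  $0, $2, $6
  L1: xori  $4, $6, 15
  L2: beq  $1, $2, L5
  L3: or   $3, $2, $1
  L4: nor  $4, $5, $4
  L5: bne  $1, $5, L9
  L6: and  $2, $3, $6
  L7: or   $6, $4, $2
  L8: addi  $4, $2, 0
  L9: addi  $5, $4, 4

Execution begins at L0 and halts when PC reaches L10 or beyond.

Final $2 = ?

9

  step pc=0: slt  $0, $2, $6  regs=(0,4,11,2,1,0,9)
  step pc=1: xori  $4, $6, 15  regs=(0,4,11,2,6,0,9)
  step pc=2: beq  $1, $2, L5  cond=F  regs=(0,4,11,2,6,0,9)
  step pc=3: or   $3, $2, $1  regs=(0,4,11,15,6,0,9)
  step pc=4: nor  $4, $5, $4  regs=(0,4,11,15,65529,0,9)
  step pc=5: bne  $1, $5, L9  cond=T  regs=(0,4,11,15,65529,0,9)
  step pc=6: and  $2, $3, $6  regs=(0,4,9,15,65529,0,9)
  step pc=9: addi  $5, $4, 4  regs=(0,4,9,15,65529,65533,9)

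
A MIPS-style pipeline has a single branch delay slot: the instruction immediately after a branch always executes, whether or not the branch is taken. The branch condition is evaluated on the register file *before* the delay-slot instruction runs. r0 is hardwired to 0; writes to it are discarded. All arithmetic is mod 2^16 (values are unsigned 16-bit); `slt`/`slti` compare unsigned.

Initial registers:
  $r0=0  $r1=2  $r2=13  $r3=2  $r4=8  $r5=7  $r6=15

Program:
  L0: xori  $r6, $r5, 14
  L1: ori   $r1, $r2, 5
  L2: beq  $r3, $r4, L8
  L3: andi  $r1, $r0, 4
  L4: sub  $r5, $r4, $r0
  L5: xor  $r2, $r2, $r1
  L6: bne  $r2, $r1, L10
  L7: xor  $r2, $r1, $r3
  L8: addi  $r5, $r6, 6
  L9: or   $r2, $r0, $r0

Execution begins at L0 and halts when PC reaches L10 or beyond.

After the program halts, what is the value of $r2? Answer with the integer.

[0] xori  $r6, $r5, 14  →  {$r0:0, $r1:2, $r2:13, $r3:2, $r4:8, $r5:7, $r6:9}
[1] ori   $r1, $r2, 5  →  {$r0:0, $r1:13, $r2:13, $r3:2, $r4:8, $r5:7, $r6:9}
[2] beq  $r3, $r4, L8  →  {$r0:0, $r1:13, $r2:13, $r3:2, $r4:8, $r5:7, $r6:9}  ⟨branch fallthrough⟩
[3] andi  $r1, $r0, 4  →  {$r0:0, $r1:0, $r2:13, $r3:2, $r4:8, $r5:7, $r6:9}
[4] sub  $r5, $r4, $r0  →  {$r0:0, $r1:0, $r2:13, $r3:2, $r4:8, $r5:8, $r6:9}
[5] xor  $r2, $r2, $r1  →  {$r0:0, $r1:0, $r2:13, $r3:2, $r4:8, $r5:8, $r6:9}
[6] bne  $r2, $r1, L10  →  {$r0:0, $r1:0, $r2:13, $r3:2, $r4:8, $r5:8, $r6:9}  ⟨branch taken⟩
[7] xor  $r2, $r1, $r3  →  {$r0:0, $r1:0, $r2:2, $r3:2, $r4:8, $r5:8, $r6:9}

2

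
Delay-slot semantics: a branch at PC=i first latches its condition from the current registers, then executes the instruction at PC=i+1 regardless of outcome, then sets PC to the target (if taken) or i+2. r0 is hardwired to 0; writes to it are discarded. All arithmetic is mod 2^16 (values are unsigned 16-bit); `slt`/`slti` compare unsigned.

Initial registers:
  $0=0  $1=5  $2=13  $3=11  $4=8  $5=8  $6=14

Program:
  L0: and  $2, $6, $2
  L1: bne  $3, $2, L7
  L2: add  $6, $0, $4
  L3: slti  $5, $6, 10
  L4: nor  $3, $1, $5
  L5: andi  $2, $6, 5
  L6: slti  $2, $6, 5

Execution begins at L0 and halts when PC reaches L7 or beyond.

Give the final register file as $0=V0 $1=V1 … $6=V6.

$0=0 $1=5 $2=12 $3=11 $4=8 $5=8 $6=8

[0] and  $2, $6, $2  →  {$0:0, $1:5, $2:12, $3:11, $4:8, $5:8, $6:14}
[1] bne  $3, $2, L7  →  {$0:0, $1:5, $2:12, $3:11, $4:8, $5:8, $6:14}  ⟨branch taken⟩
[2] add  $6, $0, $4  →  {$0:0, $1:5, $2:12, $3:11, $4:8, $5:8, $6:8}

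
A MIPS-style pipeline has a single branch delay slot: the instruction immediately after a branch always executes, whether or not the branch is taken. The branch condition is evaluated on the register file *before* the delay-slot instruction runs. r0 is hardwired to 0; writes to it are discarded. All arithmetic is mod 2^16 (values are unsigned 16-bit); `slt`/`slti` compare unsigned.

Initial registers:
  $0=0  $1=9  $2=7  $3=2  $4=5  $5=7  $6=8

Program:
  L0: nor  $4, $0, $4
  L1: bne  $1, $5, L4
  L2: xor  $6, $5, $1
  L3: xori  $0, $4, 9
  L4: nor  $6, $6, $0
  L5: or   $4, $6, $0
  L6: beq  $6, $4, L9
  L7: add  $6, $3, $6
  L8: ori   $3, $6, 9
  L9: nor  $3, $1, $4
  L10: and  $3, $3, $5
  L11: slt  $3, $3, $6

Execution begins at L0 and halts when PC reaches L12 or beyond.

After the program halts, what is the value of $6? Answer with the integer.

65523

#0 nor  $4, $0, $4 ; 0/9/7/2/65530/7/8
#1 bne  $1, $5, L4 ; 0/9/7/2/65530/7/8 ; →target
#2 xor  $6, $5, $1 ; 0/9/7/2/65530/7/14
#4 nor  $6, $6, $0 ; 0/9/7/2/65530/7/65521
#5 or   $4, $6, $0 ; 0/9/7/2/65521/7/65521
#6 beq  $6, $4, L9 ; 0/9/7/2/65521/7/65521 ; →target
#7 add  $6, $3, $6 ; 0/9/7/2/65521/7/65523
#9 nor  $3, $1, $4 ; 0/9/7/6/65521/7/65523
#10 and  $3, $3, $5 ; 0/9/7/6/65521/7/65523
#11 slt  $3, $3, $6 ; 0/9/7/1/65521/7/65523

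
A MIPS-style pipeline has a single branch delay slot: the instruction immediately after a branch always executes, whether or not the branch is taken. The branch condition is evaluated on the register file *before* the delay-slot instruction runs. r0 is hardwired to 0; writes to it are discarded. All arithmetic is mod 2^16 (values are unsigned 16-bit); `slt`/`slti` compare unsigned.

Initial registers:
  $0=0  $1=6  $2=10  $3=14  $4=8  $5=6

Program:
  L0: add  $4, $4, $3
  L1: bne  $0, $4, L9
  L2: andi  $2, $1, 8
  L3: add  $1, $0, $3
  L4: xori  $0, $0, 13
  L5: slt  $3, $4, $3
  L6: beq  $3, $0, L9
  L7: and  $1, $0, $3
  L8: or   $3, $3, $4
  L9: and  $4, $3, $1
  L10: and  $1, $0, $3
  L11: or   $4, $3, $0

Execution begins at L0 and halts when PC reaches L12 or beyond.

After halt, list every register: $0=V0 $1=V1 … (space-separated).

$0=0 $1=0 $2=0 $3=14 $4=14 $5=6

#0 add  $4, $4, $3 ; 0/6/10/14/22/6
#1 bne  $0, $4, L9 ; 0/6/10/14/22/6 ; →target
#2 andi  $2, $1, 8 ; 0/6/0/14/22/6
#9 and  $4, $3, $1 ; 0/6/0/14/6/6
#10 and  $1, $0, $3 ; 0/0/0/14/6/6
#11 or   $4, $3, $0 ; 0/0/0/14/14/6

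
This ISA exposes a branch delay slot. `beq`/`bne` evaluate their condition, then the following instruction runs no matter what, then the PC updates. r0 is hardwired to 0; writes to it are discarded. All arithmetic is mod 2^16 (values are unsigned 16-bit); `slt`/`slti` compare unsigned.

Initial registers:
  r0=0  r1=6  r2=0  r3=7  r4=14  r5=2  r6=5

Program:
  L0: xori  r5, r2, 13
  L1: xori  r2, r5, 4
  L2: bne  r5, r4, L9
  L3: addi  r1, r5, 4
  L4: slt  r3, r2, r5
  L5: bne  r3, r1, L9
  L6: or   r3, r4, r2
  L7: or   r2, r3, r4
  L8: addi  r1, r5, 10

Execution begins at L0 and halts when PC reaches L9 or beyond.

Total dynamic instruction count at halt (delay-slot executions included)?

PC=0  xori  r5, r2, 13       | r0=0 r1=6 r2=0 r3=7 r4=14 r5=13 r6=5
PC=1  xori  r2, r5, 4        | r0=0 r1=6 r2=9 r3=7 r4=14 r5=13 r6=5
PC=2  bne  r5, r4, L9        | r0=0 r1=6 r2=9 r3=7 r4=14 r5=13 r6=5  [TAKEN]
PC=3  addi  r1, r5, 4        | r0=0 r1=17 r2=9 r3=7 r4=14 r5=13 r6=5

4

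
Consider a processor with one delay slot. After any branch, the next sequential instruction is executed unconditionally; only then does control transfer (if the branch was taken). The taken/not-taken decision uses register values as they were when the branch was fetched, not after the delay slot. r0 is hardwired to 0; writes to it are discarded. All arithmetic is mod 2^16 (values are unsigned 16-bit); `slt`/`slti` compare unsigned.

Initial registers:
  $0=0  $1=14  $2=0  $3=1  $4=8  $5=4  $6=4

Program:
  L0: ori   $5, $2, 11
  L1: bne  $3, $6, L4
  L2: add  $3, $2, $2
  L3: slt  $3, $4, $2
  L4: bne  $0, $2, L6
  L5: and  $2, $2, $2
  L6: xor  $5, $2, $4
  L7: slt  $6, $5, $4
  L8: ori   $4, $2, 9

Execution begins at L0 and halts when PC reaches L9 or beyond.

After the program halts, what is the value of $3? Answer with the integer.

0

  step pc=0: ori   $5, $2, 11  regs=(0,14,0,1,8,11,4)
  step pc=1: bne  $3, $6, L4  cond=T  regs=(0,14,0,1,8,11,4)
  step pc=2: add  $3, $2, $2  regs=(0,14,0,0,8,11,4)
  step pc=4: bne  $0, $2, L6  cond=F  regs=(0,14,0,0,8,11,4)
  step pc=5: and  $2, $2, $2  regs=(0,14,0,0,8,11,4)
  step pc=6: xor  $5, $2, $4  regs=(0,14,0,0,8,8,4)
  step pc=7: slt  $6, $5, $4  regs=(0,14,0,0,8,8,0)
  step pc=8: ori   $4, $2, 9  regs=(0,14,0,0,9,8,0)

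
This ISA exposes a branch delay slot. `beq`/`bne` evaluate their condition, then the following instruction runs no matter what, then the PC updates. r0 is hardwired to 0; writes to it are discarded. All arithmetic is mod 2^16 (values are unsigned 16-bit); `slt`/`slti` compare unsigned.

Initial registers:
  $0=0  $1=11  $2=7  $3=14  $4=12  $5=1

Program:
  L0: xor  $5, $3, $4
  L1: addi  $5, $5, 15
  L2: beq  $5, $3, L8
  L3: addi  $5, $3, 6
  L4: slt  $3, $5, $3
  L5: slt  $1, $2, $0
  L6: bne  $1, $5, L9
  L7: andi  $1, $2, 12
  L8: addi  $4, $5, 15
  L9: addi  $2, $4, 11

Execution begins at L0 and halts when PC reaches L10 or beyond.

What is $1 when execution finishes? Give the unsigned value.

4

#0 xor  $5, $3, $4 ; 0/11/7/14/12/2
#1 addi  $5, $5, 15 ; 0/11/7/14/12/17
#2 beq  $5, $3, L8 ; 0/11/7/14/12/17 ; →fallthru
#3 addi  $5, $3, 6 ; 0/11/7/14/12/20
#4 slt  $3, $5, $3 ; 0/11/7/0/12/20
#5 slt  $1, $2, $0 ; 0/0/7/0/12/20
#6 bne  $1, $5, L9 ; 0/0/7/0/12/20 ; →target
#7 andi  $1, $2, 12 ; 0/4/7/0/12/20
#9 addi  $2, $4, 11 ; 0/4/23/0/12/20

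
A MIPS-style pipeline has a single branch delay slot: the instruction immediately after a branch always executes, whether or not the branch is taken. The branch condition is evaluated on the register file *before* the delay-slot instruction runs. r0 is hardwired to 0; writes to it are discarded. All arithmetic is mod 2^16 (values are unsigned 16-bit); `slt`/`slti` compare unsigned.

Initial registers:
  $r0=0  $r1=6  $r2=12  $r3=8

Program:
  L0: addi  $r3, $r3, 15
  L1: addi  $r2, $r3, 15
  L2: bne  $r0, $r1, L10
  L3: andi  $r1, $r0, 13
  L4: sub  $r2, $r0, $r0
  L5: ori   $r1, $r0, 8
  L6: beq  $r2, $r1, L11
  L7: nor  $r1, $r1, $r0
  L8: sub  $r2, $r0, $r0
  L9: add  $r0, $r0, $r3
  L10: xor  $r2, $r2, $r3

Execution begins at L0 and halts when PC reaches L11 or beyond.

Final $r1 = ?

[0] addi  $r3, $r3, 15  →  {$r0:0, $r1:6, $r2:12, $r3:23}
[1] addi  $r2, $r3, 15  →  {$r0:0, $r1:6, $r2:38, $r3:23}
[2] bne  $r0, $r1, L10  →  {$r0:0, $r1:6, $r2:38, $r3:23}  ⟨branch taken⟩
[3] andi  $r1, $r0, 13  →  {$r0:0, $r1:0, $r2:38, $r3:23}
[10] xor  $r2, $r2, $r3  →  {$r0:0, $r1:0, $r2:49, $r3:23}

0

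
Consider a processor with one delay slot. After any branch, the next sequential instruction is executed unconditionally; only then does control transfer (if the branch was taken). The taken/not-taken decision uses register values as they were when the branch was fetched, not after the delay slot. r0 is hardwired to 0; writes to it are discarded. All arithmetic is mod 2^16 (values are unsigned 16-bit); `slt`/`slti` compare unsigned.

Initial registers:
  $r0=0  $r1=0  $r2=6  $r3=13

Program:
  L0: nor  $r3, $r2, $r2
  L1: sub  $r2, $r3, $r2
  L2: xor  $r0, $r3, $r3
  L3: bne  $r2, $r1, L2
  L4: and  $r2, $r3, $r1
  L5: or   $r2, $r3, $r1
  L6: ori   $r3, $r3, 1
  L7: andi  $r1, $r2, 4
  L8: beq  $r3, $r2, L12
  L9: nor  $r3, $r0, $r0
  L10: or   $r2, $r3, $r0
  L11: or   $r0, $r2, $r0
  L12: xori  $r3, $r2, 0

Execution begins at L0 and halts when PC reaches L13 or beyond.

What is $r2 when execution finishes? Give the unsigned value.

65529

  step pc=0: nor  $r3, $r2, $r2  regs=(0,0,6,65529)
  step pc=1: sub  $r2, $r3, $r2  regs=(0,0,65523,65529)
  step pc=2: xor  $r0, $r3, $r3  regs=(0,0,65523,65529)
  step pc=3: bne  $r2, $r1, L2  cond=T  regs=(0,0,65523,65529)
  step pc=4: and  $r2, $r3, $r1  regs=(0,0,0,65529)
  step pc=2: xor  $r0, $r3, $r3  regs=(0,0,0,65529)
  step pc=3: bne  $r2, $r1, L2  cond=F  regs=(0,0,0,65529)
  step pc=4: and  $r2, $r3, $r1  regs=(0,0,0,65529)
  step pc=5: or   $r2, $r3, $r1  regs=(0,0,65529,65529)
  step pc=6: ori   $r3, $r3, 1  regs=(0,0,65529,65529)
  step pc=7: andi  $r1, $r2, 4  regs=(0,0,65529,65529)
  step pc=8: beq  $r3, $r2, L12  cond=T  regs=(0,0,65529,65529)
  step pc=9: nor  $r3, $r0, $r0  regs=(0,0,65529,65535)
  step pc=12: xori  $r3, $r2, 0  regs=(0,0,65529,65529)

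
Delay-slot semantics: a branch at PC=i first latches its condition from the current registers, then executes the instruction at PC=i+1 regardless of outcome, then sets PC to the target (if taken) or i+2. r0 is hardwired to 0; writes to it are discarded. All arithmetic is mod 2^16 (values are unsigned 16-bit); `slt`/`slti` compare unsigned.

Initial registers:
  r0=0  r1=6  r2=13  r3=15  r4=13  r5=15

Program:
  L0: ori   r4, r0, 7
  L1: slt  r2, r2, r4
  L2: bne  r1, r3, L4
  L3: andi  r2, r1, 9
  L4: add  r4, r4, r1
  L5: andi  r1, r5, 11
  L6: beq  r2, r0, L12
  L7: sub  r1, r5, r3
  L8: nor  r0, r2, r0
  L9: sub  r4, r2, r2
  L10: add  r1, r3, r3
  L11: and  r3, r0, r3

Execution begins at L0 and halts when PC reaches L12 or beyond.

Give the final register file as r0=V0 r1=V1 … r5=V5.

[0] ori   r4, r0, 7  →  {r0:0, r1:6, r2:13, r3:15, r4:7, r5:15}
[1] slt  r2, r2, r4  →  {r0:0, r1:6, r2:0, r3:15, r4:7, r5:15}
[2] bne  r1, r3, L4  →  {r0:0, r1:6, r2:0, r3:15, r4:7, r5:15}  ⟨branch taken⟩
[3] andi  r2, r1, 9  →  {r0:0, r1:6, r2:0, r3:15, r4:7, r5:15}
[4] add  r4, r4, r1  →  {r0:0, r1:6, r2:0, r3:15, r4:13, r5:15}
[5] andi  r1, r5, 11  →  {r0:0, r1:11, r2:0, r3:15, r4:13, r5:15}
[6] beq  r2, r0, L12  →  {r0:0, r1:11, r2:0, r3:15, r4:13, r5:15}  ⟨branch taken⟩
[7] sub  r1, r5, r3  →  {r0:0, r1:0, r2:0, r3:15, r4:13, r5:15}

r0=0 r1=0 r2=0 r3=15 r4=13 r5=15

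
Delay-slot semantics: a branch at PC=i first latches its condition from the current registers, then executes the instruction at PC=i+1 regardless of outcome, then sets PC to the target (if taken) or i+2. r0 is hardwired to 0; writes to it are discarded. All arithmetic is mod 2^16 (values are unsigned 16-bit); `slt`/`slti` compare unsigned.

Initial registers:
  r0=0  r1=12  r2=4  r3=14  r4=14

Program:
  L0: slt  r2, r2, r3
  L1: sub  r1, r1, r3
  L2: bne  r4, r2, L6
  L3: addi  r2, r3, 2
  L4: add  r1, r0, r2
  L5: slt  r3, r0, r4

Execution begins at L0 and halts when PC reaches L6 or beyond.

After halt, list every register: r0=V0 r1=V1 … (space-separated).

r0=0 r1=65534 r2=16 r3=14 r4=14

  step pc=0: slt  r2, r2, r3  regs=(0,12,1,14,14)
  step pc=1: sub  r1, r1, r3  regs=(0,65534,1,14,14)
  step pc=2: bne  r4, r2, L6  cond=T  regs=(0,65534,1,14,14)
  step pc=3: addi  r2, r3, 2  regs=(0,65534,16,14,14)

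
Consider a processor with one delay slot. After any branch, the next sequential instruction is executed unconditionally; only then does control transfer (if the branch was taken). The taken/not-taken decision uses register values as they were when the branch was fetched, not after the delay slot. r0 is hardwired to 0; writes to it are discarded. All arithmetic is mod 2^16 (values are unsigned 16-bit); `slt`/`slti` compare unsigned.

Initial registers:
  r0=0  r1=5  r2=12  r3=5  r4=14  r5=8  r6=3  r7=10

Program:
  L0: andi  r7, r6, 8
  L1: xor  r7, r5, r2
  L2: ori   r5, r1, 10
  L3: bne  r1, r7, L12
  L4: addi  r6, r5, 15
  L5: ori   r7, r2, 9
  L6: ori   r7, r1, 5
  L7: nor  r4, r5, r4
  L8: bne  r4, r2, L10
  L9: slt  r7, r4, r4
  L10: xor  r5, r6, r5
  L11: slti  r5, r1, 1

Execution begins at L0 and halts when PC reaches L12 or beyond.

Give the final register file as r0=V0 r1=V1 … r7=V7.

[0] andi  r7, r6, 8  →  {r0:0, r1:5, r2:12, r3:5, r4:14, r5:8, r6:3, r7:0}
[1] xor  r7, r5, r2  →  {r0:0, r1:5, r2:12, r3:5, r4:14, r5:8, r6:3, r7:4}
[2] ori   r5, r1, 10  →  {r0:0, r1:5, r2:12, r3:5, r4:14, r5:15, r6:3, r7:4}
[3] bne  r1, r7, L12  →  {r0:0, r1:5, r2:12, r3:5, r4:14, r5:15, r6:3, r7:4}  ⟨branch taken⟩
[4] addi  r6, r5, 15  →  {r0:0, r1:5, r2:12, r3:5, r4:14, r5:15, r6:30, r7:4}

r0=0 r1=5 r2=12 r3=5 r4=14 r5=15 r6=30 r7=4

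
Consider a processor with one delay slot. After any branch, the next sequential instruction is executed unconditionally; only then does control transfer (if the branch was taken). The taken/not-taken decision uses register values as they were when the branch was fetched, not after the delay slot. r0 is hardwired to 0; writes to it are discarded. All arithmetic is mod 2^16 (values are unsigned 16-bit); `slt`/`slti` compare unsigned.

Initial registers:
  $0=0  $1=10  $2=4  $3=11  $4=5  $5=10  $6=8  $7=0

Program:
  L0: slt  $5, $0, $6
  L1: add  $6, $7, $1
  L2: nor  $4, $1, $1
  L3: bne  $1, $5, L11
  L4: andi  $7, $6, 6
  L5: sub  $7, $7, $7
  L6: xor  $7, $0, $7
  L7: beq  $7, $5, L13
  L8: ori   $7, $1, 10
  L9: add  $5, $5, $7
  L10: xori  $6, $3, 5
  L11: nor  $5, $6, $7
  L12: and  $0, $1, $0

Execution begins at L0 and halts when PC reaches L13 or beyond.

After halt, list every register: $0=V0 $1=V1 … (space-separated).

$0=0 $1=10 $2=4 $3=11 $4=65525 $5=65525 $6=10 $7=2

PC=0  slt  $5, $0, $6        | $0=0 $1=10 $2=4 $3=11 $4=5 $5=1 $6=8 $7=0
PC=1  add  $6, $7, $1        | $0=0 $1=10 $2=4 $3=11 $4=5 $5=1 $6=10 $7=0
PC=2  nor  $4, $1, $1        | $0=0 $1=10 $2=4 $3=11 $4=65525 $5=1 $6=10 $7=0
PC=3  bne  $1, $5, L11       | $0=0 $1=10 $2=4 $3=11 $4=65525 $5=1 $6=10 $7=0  [TAKEN]
PC=4  andi  $7, $6, 6        | $0=0 $1=10 $2=4 $3=11 $4=65525 $5=1 $6=10 $7=2
PC=11 nor  $5, $6, $7        | $0=0 $1=10 $2=4 $3=11 $4=65525 $5=65525 $6=10 $7=2
PC=12 and  $0, $1, $0        | $0=0 $1=10 $2=4 $3=11 $4=65525 $5=65525 $6=10 $7=2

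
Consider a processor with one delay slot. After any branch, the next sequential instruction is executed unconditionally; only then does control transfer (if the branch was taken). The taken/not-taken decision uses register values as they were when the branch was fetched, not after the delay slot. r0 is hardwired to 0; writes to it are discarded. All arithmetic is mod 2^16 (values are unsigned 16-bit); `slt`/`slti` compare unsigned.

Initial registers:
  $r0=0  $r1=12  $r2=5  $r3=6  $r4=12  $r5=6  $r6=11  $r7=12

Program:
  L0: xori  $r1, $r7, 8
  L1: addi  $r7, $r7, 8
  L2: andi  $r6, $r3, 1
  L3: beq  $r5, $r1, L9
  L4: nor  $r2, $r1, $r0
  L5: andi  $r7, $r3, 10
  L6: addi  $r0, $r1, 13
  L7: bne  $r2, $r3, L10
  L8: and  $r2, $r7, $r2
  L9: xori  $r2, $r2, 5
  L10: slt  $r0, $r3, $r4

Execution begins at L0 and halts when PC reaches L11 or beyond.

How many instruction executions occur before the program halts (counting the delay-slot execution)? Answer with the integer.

10

  step pc=0: xori  $r1, $r7, 8  regs=(0,4,5,6,12,6,11,12)
  step pc=1: addi  $r7, $r7, 8  regs=(0,4,5,6,12,6,11,20)
  step pc=2: andi  $r6, $r3, 1  regs=(0,4,5,6,12,6,0,20)
  step pc=3: beq  $r5, $r1, L9  cond=F  regs=(0,4,5,6,12,6,0,20)
  step pc=4: nor  $r2, $r1, $r0  regs=(0,4,65531,6,12,6,0,20)
  step pc=5: andi  $r7, $r3, 10  regs=(0,4,65531,6,12,6,0,2)
  step pc=6: addi  $r0, $r1, 13  regs=(0,4,65531,6,12,6,0,2)
  step pc=7: bne  $r2, $r3, L10  cond=T  regs=(0,4,65531,6,12,6,0,2)
  step pc=8: and  $r2, $r7, $r2  regs=(0,4,2,6,12,6,0,2)
  step pc=10: slt  $r0, $r3, $r4  regs=(0,4,2,6,12,6,0,2)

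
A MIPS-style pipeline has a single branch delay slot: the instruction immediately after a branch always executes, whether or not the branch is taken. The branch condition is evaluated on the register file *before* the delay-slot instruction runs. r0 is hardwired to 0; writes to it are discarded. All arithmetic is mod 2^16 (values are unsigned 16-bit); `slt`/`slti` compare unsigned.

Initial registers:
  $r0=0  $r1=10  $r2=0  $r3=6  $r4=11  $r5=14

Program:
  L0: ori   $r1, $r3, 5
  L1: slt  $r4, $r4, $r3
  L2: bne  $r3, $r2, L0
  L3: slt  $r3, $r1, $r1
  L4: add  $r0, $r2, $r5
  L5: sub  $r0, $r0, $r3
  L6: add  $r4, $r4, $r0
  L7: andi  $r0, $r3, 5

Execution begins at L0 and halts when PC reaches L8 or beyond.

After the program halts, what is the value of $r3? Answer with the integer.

  step pc=0: ori   $r1, $r3, 5  regs=(0,7,0,6,11,14)
  step pc=1: slt  $r4, $r4, $r3  regs=(0,7,0,6,0,14)
  step pc=2: bne  $r3, $r2, L0  cond=T  regs=(0,7,0,6,0,14)
  step pc=3: slt  $r3, $r1, $r1  regs=(0,7,0,0,0,14)
  step pc=0: ori   $r1, $r3, 5  regs=(0,5,0,0,0,14)
  step pc=1: slt  $r4, $r4, $r3  regs=(0,5,0,0,0,14)
  step pc=2: bne  $r3, $r2, L0  cond=F  regs=(0,5,0,0,0,14)
  step pc=3: slt  $r3, $r1, $r1  regs=(0,5,0,0,0,14)
  step pc=4: add  $r0, $r2, $r5  regs=(0,5,0,0,0,14)
  step pc=5: sub  $r0, $r0, $r3  regs=(0,5,0,0,0,14)
  step pc=6: add  $r4, $r4, $r0  regs=(0,5,0,0,0,14)
  step pc=7: andi  $r0, $r3, 5  regs=(0,5,0,0,0,14)

0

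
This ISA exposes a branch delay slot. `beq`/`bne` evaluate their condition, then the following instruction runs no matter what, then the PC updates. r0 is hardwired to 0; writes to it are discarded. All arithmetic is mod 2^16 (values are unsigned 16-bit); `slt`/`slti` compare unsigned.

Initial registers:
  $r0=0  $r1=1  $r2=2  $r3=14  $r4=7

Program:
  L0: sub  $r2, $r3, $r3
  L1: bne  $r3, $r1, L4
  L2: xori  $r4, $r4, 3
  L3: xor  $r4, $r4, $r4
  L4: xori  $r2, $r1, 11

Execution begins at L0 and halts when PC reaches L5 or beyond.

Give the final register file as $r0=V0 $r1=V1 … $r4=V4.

$r0=0 $r1=1 $r2=10 $r3=14 $r4=4

#0 sub  $r2, $r3, $r3 ; 0/1/0/14/7
#1 bne  $r3, $r1, L4 ; 0/1/0/14/7 ; →target
#2 xori  $r4, $r4, 3 ; 0/1/0/14/4
#4 xori  $r2, $r1, 11 ; 0/1/10/14/4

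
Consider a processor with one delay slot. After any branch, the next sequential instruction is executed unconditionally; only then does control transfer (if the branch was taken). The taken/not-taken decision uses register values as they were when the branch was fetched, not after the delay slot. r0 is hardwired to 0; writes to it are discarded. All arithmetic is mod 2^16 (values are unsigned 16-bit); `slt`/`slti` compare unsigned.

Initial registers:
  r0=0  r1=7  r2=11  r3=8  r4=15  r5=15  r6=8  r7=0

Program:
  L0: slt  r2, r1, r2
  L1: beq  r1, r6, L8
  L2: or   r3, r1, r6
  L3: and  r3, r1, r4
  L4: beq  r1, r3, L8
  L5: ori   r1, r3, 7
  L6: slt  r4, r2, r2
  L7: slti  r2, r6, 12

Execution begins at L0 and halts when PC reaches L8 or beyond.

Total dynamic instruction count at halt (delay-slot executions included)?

6

PC=0  slt  r2, r1, r2        | r0=0 r1=7 r2=1 r3=8 r4=15 r5=15 r6=8 r7=0
PC=1  beq  r1, r6, L8        | r0=0 r1=7 r2=1 r3=8 r4=15 r5=15 r6=8 r7=0  [not taken]
PC=2  or   r3, r1, r6        | r0=0 r1=7 r2=1 r3=15 r4=15 r5=15 r6=8 r7=0
PC=3  and  r3, r1, r4        | r0=0 r1=7 r2=1 r3=7 r4=15 r5=15 r6=8 r7=0
PC=4  beq  r1, r3, L8        | r0=0 r1=7 r2=1 r3=7 r4=15 r5=15 r6=8 r7=0  [TAKEN]
PC=5  ori   r1, r3, 7        | r0=0 r1=7 r2=1 r3=7 r4=15 r5=15 r6=8 r7=0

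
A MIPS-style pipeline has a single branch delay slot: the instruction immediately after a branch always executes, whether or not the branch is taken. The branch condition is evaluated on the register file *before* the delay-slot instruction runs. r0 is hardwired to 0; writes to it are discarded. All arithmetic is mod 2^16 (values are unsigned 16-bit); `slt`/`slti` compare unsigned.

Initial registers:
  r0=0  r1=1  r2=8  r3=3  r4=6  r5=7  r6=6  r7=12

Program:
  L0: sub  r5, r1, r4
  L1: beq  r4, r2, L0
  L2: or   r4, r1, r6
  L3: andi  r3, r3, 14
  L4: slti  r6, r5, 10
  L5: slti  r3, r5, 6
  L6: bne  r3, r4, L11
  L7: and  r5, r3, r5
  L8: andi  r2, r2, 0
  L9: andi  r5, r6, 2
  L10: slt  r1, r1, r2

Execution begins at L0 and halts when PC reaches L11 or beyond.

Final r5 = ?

0

PC=0  sub  r5, r1, r4        | r0=0 r1=1 r2=8 r3=3 r4=6 r5=65531 r6=6 r7=12
PC=1  beq  r4, r2, L0        | r0=0 r1=1 r2=8 r3=3 r4=6 r5=65531 r6=6 r7=12  [not taken]
PC=2  or   r4, r1, r6        | r0=0 r1=1 r2=8 r3=3 r4=7 r5=65531 r6=6 r7=12
PC=3  andi  r3, r3, 14       | r0=0 r1=1 r2=8 r3=2 r4=7 r5=65531 r6=6 r7=12
PC=4  slti  r6, r5, 10       | r0=0 r1=1 r2=8 r3=2 r4=7 r5=65531 r6=0 r7=12
PC=5  slti  r3, r5, 6        | r0=0 r1=1 r2=8 r3=0 r4=7 r5=65531 r6=0 r7=12
PC=6  bne  r3, r4, L11       | r0=0 r1=1 r2=8 r3=0 r4=7 r5=65531 r6=0 r7=12  [TAKEN]
PC=7  and  r5, r3, r5        | r0=0 r1=1 r2=8 r3=0 r4=7 r5=0 r6=0 r7=12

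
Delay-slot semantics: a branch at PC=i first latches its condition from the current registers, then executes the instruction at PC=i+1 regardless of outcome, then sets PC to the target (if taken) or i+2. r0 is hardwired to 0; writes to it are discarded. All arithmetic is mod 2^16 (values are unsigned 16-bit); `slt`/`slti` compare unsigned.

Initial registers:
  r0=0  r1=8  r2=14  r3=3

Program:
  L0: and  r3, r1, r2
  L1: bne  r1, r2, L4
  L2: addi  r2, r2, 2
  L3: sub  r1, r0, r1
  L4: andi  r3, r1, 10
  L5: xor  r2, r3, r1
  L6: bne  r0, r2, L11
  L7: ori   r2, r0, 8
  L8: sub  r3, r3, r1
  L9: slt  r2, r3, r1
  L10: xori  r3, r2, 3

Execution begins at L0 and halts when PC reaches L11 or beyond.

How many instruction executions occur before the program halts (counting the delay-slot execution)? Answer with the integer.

[0] and  r3, r1, r2  →  {r0:0, r1:8, r2:14, r3:8}
[1] bne  r1, r2, L4  →  {r0:0, r1:8, r2:14, r3:8}  ⟨branch taken⟩
[2] addi  r2, r2, 2  →  {r0:0, r1:8, r2:16, r3:8}
[4] andi  r3, r1, 10  →  {r0:0, r1:8, r2:16, r3:8}
[5] xor  r2, r3, r1  →  {r0:0, r1:8, r2:0, r3:8}
[6] bne  r0, r2, L11  →  {r0:0, r1:8, r2:0, r3:8}  ⟨branch fallthrough⟩
[7] ori   r2, r0, 8  →  {r0:0, r1:8, r2:8, r3:8}
[8] sub  r3, r3, r1  →  {r0:0, r1:8, r2:8, r3:0}
[9] slt  r2, r3, r1  →  {r0:0, r1:8, r2:1, r3:0}
[10] xori  r3, r2, 3  →  {r0:0, r1:8, r2:1, r3:2}

10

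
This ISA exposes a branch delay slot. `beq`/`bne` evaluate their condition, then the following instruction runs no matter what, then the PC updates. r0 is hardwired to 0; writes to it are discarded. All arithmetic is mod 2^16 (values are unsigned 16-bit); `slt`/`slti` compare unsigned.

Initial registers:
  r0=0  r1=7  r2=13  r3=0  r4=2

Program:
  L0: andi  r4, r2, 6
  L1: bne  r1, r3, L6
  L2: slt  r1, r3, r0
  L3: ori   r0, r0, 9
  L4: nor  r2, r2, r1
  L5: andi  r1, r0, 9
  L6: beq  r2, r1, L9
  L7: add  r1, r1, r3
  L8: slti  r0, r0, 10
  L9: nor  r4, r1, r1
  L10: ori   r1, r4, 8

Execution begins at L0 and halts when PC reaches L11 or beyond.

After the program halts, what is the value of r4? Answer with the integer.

[0] andi  r4, r2, 6  →  {r0:0, r1:7, r2:13, r3:0, r4:4}
[1] bne  r1, r3, L6  →  {r0:0, r1:7, r2:13, r3:0, r4:4}  ⟨branch taken⟩
[2] slt  r1, r3, r0  →  {r0:0, r1:0, r2:13, r3:0, r4:4}
[6] beq  r2, r1, L9  →  {r0:0, r1:0, r2:13, r3:0, r4:4}  ⟨branch fallthrough⟩
[7] add  r1, r1, r3  →  {r0:0, r1:0, r2:13, r3:0, r4:4}
[8] slti  r0, r0, 10  →  {r0:0, r1:0, r2:13, r3:0, r4:4}
[9] nor  r4, r1, r1  →  {r0:0, r1:0, r2:13, r3:0, r4:65535}
[10] ori   r1, r4, 8  →  {r0:0, r1:65535, r2:13, r3:0, r4:65535}

65535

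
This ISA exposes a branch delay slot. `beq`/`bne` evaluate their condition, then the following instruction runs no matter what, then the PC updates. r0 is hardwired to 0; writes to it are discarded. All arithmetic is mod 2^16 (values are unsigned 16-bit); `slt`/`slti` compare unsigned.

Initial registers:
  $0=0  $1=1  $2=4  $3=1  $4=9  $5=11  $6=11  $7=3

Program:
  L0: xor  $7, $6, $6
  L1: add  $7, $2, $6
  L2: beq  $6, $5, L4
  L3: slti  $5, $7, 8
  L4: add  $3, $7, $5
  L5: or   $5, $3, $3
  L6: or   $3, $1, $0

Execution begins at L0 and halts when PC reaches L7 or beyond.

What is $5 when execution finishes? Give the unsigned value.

15

#0 xor  $7, $6, $6 ; 0/1/4/1/9/11/11/0
#1 add  $7, $2, $6 ; 0/1/4/1/9/11/11/15
#2 beq  $6, $5, L4 ; 0/1/4/1/9/11/11/15 ; →target
#3 slti  $5, $7, 8 ; 0/1/4/1/9/0/11/15
#4 add  $3, $7, $5 ; 0/1/4/15/9/0/11/15
#5 or   $5, $3, $3 ; 0/1/4/15/9/15/11/15
#6 or   $3, $1, $0 ; 0/1/4/1/9/15/11/15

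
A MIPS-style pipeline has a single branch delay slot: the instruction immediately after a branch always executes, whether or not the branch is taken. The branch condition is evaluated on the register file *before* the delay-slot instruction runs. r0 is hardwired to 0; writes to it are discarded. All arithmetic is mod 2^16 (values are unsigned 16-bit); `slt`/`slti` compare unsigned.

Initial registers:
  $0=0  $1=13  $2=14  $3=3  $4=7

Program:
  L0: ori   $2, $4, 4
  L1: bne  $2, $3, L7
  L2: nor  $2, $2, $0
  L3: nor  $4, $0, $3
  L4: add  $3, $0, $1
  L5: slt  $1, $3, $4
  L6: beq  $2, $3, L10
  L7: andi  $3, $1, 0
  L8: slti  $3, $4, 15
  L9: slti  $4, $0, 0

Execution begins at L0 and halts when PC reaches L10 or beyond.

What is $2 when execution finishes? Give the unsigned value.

65528

  step pc=0: ori   $2, $4, 4  regs=(0,13,7,3,7)
  step pc=1: bne  $2, $3, L7  cond=T  regs=(0,13,7,3,7)
  step pc=2: nor  $2, $2, $0  regs=(0,13,65528,3,7)
  step pc=7: andi  $3, $1, 0  regs=(0,13,65528,0,7)
  step pc=8: slti  $3, $4, 15  regs=(0,13,65528,1,7)
  step pc=9: slti  $4, $0, 0  regs=(0,13,65528,1,0)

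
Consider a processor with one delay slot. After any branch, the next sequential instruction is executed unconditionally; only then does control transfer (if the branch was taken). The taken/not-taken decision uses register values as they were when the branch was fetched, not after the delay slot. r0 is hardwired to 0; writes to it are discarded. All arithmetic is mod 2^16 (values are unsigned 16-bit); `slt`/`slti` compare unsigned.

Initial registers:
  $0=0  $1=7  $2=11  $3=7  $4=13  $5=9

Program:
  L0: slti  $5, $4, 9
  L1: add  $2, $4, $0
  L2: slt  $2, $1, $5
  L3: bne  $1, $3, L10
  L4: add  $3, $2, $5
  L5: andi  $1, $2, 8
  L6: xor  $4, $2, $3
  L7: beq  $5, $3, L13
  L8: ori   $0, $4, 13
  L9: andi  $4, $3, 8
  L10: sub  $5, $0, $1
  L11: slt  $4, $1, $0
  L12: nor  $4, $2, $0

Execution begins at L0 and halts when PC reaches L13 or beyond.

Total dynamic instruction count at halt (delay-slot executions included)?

#0 slti  $5, $4, 9 ; 0/7/11/7/13/0
#1 add  $2, $4, $0 ; 0/7/13/7/13/0
#2 slt  $2, $1, $5 ; 0/7/0/7/13/0
#3 bne  $1, $3, L10 ; 0/7/0/7/13/0 ; →fallthru
#4 add  $3, $2, $5 ; 0/7/0/0/13/0
#5 andi  $1, $2, 8 ; 0/0/0/0/13/0
#6 xor  $4, $2, $3 ; 0/0/0/0/0/0
#7 beq  $5, $3, L13 ; 0/0/0/0/0/0 ; →target
#8 ori   $0, $4, 13 ; 0/0/0/0/0/0

9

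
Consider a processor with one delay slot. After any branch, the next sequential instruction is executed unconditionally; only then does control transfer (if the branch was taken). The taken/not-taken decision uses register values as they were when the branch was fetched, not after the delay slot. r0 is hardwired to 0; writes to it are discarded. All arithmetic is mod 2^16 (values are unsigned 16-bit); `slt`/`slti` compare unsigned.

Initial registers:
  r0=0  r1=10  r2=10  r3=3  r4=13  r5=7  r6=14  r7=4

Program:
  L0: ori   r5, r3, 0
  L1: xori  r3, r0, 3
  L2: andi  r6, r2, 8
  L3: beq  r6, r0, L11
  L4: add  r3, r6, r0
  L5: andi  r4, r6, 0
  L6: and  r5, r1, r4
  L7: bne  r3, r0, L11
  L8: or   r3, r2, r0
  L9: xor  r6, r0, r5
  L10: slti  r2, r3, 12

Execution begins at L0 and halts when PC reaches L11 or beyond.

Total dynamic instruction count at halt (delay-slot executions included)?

PC=0  ori   r5, r3, 0        | r0=0 r1=10 r2=10 r3=3 r4=13 r5=3 r6=14 r7=4
PC=1  xori  r3, r0, 3        | r0=0 r1=10 r2=10 r3=3 r4=13 r5=3 r6=14 r7=4
PC=2  andi  r6, r2, 8        | r0=0 r1=10 r2=10 r3=3 r4=13 r5=3 r6=8 r7=4
PC=3  beq  r6, r0, L11       | r0=0 r1=10 r2=10 r3=3 r4=13 r5=3 r6=8 r7=4  [not taken]
PC=4  add  r3, r6, r0        | r0=0 r1=10 r2=10 r3=8 r4=13 r5=3 r6=8 r7=4
PC=5  andi  r4, r6, 0        | r0=0 r1=10 r2=10 r3=8 r4=0 r5=3 r6=8 r7=4
PC=6  and  r5, r1, r4        | r0=0 r1=10 r2=10 r3=8 r4=0 r5=0 r6=8 r7=4
PC=7  bne  r3, r0, L11       | r0=0 r1=10 r2=10 r3=8 r4=0 r5=0 r6=8 r7=4  [TAKEN]
PC=8  or   r3, r2, r0        | r0=0 r1=10 r2=10 r3=10 r4=0 r5=0 r6=8 r7=4

9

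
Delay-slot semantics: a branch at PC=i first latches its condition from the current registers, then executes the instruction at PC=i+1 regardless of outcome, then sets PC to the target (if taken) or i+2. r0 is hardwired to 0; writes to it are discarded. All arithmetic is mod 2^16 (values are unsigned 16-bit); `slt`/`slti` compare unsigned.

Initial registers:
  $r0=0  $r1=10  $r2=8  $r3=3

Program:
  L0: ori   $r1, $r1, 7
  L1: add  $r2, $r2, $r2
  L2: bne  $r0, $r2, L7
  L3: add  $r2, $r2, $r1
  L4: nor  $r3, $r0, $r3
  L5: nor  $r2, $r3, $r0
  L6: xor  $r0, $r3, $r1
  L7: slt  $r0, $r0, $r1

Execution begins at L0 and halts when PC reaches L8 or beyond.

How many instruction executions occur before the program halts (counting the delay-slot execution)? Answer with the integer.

5

  step pc=0: ori   $r1, $r1, 7  regs=(0,15,8,3)
  step pc=1: add  $r2, $r2, $r2  regs=(0,15,16,3)
  step pc=2: bne  $r0, $r2, L7  cond=T  regs=(0,15,16,3)
  step pc=3: add  $r2, $r2, $r1  regs=(0,15,31,3)
  step pc=7: slt  $r0, $r0, $r1  regs=(0,15,31,3)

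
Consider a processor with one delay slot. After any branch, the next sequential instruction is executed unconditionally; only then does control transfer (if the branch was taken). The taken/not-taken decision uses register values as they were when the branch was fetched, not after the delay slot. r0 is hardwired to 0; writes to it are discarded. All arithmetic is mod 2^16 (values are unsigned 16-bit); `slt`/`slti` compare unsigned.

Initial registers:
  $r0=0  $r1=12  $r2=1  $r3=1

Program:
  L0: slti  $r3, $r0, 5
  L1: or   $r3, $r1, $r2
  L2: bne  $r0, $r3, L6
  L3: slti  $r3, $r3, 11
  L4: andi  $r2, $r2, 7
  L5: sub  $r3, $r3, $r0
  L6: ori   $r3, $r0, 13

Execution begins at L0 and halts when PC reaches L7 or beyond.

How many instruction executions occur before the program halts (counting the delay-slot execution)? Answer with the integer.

PC=0  slti  $r3, $r0, 5      | $r0=0 $r1=12 $r2=1 $r3=1
PC=1  or   $r3, $r1, $r2     | $r0=0 $r1=12 $r2=1 $r3=13
PC=2  bne  $r0, $r3, L6      | $r0=0 $r1=12 $r2=1 $r3=13  [TAKEN]
PC=3  slti  $r3, $r3, 11     | $r0=0 $r1=12 $r2=1 $r3=0
PC=6  ori   $r3, $r0, 13     | $r0=0 $r1=12 $r2=1 $r3=13

5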